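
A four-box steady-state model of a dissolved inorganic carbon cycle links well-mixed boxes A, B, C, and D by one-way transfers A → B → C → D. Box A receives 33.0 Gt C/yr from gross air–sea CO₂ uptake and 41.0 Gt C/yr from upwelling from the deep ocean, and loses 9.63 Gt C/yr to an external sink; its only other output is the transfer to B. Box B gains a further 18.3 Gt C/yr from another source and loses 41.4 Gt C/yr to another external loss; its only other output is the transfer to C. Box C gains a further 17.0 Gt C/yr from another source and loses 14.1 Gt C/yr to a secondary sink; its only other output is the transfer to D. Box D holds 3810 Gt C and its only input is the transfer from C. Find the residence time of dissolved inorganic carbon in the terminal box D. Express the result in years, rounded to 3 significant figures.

86.3 yr

Box A: F(A→B) = (33.0 + 41.0) − 9.63 = 64.370 Gt C/yr.
Box B: F(B→C) = (64.370 + 18.3) − 41.4 = 41.270 Gt C/yr.
Box C: F(C→D) = (41.270 + 17.0) − 14.1 = 44.170 Gt C/yr.
Box D throughput = its input = 44.170 Gt C/yr; τ = 3810 / 44.170 = 86.26 yr.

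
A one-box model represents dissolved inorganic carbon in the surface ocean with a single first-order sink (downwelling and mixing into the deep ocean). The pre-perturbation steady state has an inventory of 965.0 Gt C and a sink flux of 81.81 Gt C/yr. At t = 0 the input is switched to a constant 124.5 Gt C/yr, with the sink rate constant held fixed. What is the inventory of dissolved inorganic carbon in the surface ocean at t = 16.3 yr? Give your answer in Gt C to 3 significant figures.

1340 Gt C

Residence time τ = M₀/F₀ = 11.80 yr. The eventual steady state is M_∞ = M₀·(F₁/F₀) = 965.0 × 124.5/81.81 = 1468.6 Gt C.
The anomaly ΔM(t) = M(t) − M_∞ decays as ΔM₀·e^(−t/τ) with ΔM₀ = 965.0 − 1468.6 = −503.6 Gt C.
At t = 16.3 yr, e^(−t/τ) = e^(−1.382) = 0.2511, so ΔM = −126.4 Gt C and M = 1468.6 − 126.4 = 1342.1 Gt C.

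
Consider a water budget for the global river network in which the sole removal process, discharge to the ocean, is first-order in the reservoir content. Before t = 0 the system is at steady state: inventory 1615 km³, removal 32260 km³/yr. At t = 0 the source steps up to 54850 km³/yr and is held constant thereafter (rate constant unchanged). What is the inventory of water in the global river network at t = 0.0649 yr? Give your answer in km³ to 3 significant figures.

2440 km³

The sink rate constant is k = F₀/M₀ = 32260/1615 = 19.98 yr⁻¹.
Solving dM/dt = F₁ − kM with M(0) = M₀ gives M(t) = F₁/k + (M₀ − F₁/k)·e^(−kt).
F₁/k = 54850/19.98 = 2745.9 km³; kt = 19.98 × 0.0649 = 1.296, e^(−kt) = 0.2735.
M(0.0649) = 2745.9 + (1615 − 2745.9) × 0.2735 = 2745.9 − 309.3 = 2436.6 km³.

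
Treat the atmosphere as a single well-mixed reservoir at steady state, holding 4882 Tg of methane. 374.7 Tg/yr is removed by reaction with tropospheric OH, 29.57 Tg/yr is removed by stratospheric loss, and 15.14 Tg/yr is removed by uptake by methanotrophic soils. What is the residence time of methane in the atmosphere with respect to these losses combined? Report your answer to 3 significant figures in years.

Total removal = 374.7 + 29.57 + 15.14 = 419.41 Tg/yr.
τ = M / ΣF_out = 4882 / 419.41 = 11.64 yr.

11.6 yr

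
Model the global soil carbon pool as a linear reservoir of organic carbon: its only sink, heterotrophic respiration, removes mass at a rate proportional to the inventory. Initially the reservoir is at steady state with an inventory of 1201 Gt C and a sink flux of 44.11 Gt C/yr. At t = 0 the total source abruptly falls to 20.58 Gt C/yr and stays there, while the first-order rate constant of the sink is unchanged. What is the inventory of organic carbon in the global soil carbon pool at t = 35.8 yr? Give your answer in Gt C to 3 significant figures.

Residence time τ = M₀/F₀ = 27.23 yr. The eventual steady state is M_∞ = M₀·(F₁/F₀) = 1201 × 20.58/44.11 = 560.34 Gt C.
The anomaly ΔM(t) = M(t) − M_∞ decays as ΔM₀·e^(−t/τ) with ΔM₀ = 1201 − 560.34 = 640.7 Gt C.
At t = 35.8 yr, e^(−t/τ) = e^(−1.315) = 0.2685, so ΔM = 172.0 Gt C and M = 560.34 + 172.0 = 732.37 Gt C.

732 Gt C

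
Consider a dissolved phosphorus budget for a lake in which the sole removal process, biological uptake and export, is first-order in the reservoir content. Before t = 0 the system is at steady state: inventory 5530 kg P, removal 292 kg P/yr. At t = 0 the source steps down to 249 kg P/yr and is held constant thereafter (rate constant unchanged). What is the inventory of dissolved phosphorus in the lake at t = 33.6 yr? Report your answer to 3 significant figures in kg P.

4850 kg P

The sink rate constant is k = F₀/M₀ = 292/5530 = 0.05280 yr⁻¹.
Solving dM/dt = F₁ − kM with M(0) = M₀ gives M(t) = F₁/k + (M₀ − F₁/k)·e^(−kt).
F₁/k = 249/0.05280 = 4715.7 kg P; kt = 0.05280 × 33.6 = 1.774, e^(−kt) = 0.1696.
M(33.6) = 4715.7 + (5530 − 4715.7) × 0.1696 = 4715.7 + 138.1 = 4853.8 kg P.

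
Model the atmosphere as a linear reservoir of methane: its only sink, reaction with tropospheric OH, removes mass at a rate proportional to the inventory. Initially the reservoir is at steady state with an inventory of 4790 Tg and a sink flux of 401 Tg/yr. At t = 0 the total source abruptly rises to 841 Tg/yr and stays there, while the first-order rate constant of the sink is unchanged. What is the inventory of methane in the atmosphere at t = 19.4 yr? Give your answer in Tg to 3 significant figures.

9010 Tg

The sink rate constant is k = F₀/M₀ = 401/4790 = 0.08372 yr⁻¹.
Solving dM/dt = F₁ − kM with M(0) = M₀ gives M(t) = F₁/k + (M₀ − F₁/k)·e^(−kt).
F₁/k = 841/0.08372 = 10046 Tg; kt = 0.08372 × 19.4 = 1.624, e^(−kt) = 0.1971.
M(19.4) = 10046 + (4790 − 10046) × 0.1971 = 10046 − 1036 = 9010.0 Tg.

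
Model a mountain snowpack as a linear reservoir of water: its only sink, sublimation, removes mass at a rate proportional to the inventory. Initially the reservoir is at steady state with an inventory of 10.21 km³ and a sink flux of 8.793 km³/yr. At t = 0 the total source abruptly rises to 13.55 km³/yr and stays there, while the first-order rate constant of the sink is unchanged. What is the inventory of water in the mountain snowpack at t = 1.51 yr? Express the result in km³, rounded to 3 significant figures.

14.2 km³

The sink rate constant is k = F₀/M₀ = 8.793/10.21 = 0.8612 yr⁻¹.
Solving dM/dt = F₁ − kM with M(0) = M₀ gives M(t) = F₁/k + (M₀ − F₁/k)·e^(−kt).
F₁/k = 13.55/0.8612 = 15.734 km³; kt = 0.8612 × 1.51 = 1.300, e^(−kt) = 0.2724.
M(1.51) = 15.734 + (10.21 − 15.734) × 0.2724 = 15.734 − 1.505 = 14.229 km³.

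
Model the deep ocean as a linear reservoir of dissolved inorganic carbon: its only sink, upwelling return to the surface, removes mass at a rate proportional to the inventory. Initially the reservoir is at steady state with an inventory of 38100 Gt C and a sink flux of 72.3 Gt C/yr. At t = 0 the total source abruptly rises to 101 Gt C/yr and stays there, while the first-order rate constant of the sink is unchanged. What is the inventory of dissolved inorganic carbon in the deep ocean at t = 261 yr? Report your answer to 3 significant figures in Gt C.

The sink rate constant is k = F₀/M₀ = 72.3/38100 = 0.001898 yr⁻¹.
Solving dM/dt = F₁ − kM with M(0) = M₀ gives M(t) = F₁/k + (M₀ − F₁/k)·e^(−kt).
F₁/k = 101/0.001898 = 53224 Gt C; kt = 0.001898 × 261 = 0.4953, e^(−kt) = 0.6094.
M(261) = 53224 + (38100 − 53224) × 0.6094 = 53224 − 9217 = 44007 Gt C.

44000 Gt C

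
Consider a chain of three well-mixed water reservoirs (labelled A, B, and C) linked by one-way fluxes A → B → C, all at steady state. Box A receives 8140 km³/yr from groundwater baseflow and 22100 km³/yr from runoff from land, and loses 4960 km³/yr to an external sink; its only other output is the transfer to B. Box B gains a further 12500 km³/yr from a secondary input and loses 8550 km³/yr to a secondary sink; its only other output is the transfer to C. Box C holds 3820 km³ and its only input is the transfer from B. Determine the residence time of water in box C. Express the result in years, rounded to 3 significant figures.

0.131 yr

Box A: F(A→B) = (8140 + 22100) − 4960 = 25280 km³/yr.
Box B: F(B→C) = (25280 + 12500) − 8550 = 29230 km³/yr.
Box C throughput = its input = 29230 km³/yr; τ = 3820 / 29230 = 0.1307 yr.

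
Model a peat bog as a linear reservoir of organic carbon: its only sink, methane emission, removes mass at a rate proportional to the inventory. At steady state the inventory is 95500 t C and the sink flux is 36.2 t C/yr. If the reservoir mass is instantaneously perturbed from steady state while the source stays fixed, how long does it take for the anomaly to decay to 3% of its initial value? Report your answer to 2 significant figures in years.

For a linear reservoir the anomaly decays as exp(−t/τ) with τ = M/F = 95500/36.2 = 2638 yr.
exp(−t/τ) = 0.03 ⇒ t = −τ ln(0.03) = 2638 × 3.507 = 9251 yr.

9300 yr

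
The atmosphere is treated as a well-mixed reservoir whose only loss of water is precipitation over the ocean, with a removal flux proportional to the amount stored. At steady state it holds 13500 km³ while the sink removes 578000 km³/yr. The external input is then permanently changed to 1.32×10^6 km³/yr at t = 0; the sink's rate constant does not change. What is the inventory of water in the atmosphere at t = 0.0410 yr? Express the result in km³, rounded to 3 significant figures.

The sink rate constant is k = F₀/M₀ = 578000/13500 = 42.81 yr⁻¹.
Solving dM/dt = F₁ − kM with M(0) = M₀ gives M(t) = F₁/k + (M₀ − F₁/k)·e^(−kt).
F₁/k = 1.32×10^6/42.81 = 30830 km³; kt = 42.81 × 0.0410 = 1.755, e^(−kt) = 0.1728.
M(0.0410) = 30830 + (13500 − 30830) × 0.1728 = 30830 − 2995 = 27835 km³.

27800 km³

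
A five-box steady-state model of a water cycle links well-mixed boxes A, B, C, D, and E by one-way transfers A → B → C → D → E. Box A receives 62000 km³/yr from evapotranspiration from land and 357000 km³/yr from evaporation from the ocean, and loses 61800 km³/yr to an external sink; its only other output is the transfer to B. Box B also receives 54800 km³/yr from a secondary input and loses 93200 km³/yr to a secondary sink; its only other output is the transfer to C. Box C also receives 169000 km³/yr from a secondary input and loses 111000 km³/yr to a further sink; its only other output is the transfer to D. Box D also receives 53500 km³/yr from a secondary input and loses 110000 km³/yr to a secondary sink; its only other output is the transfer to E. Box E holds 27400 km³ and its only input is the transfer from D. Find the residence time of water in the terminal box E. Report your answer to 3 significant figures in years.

Box A: F(A→B) = (62000 + 357000) − 61800 = 357200 km³/yr.
Box B: F(B→C) = (357200 + 54800) − 93200 = 318800 km³/yr.
Box C: F(C→D) = (318800 + 169000) − 111000 = 376800 km³/yr.
Box D: F(D→E) = (376800 + 53500) − 110000 = 320300 km³/yr.
Box E throughput = its input = 320300 km³/yr; τ = 27400 / 320300 = 0.08554 yr.

0.0855 yr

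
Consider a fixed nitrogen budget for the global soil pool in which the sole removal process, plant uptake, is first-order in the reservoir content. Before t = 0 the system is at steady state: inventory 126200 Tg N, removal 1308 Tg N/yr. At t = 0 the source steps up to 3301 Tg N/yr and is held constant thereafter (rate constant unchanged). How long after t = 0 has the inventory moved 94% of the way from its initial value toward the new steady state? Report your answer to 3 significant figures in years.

τ = M₀/F₀ = 126200/1308 = 96.48 yr.
The remaining gap fraction is e^(−t/τ); 94% covered ⇒ e^(−t/τ) = 0.0600.
t = −τ ln(0.0600) = 96.48 × 2.813 = 271.4 yr.

271 yr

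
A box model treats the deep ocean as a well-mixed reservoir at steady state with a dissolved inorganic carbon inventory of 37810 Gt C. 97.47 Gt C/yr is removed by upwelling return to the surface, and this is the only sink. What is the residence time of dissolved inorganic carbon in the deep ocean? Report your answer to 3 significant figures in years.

388 yr

τ = M / F = 37810 / 97.47 = 387.9 yr.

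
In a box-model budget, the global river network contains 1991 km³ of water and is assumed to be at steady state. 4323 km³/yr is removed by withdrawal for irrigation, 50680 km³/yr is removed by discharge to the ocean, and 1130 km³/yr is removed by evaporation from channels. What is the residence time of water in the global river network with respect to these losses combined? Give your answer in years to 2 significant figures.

0.035 yr

Total removal = 4323 + 50680 + 1130 = 56133 km³/yr.
τ = M / ΣF_out = 1991 / 56133 = 0.03547 yr.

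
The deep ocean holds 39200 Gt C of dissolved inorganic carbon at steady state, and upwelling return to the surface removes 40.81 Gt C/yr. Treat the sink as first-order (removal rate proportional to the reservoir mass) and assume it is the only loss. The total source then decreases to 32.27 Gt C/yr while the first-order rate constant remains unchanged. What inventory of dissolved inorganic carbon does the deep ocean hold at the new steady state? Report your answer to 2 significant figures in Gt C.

31000 Gt C

Rate constant k = F/M = 40.81 / 39200 = 0.001041 yr⁻¹.
At the new steady state, source = k·M_new ⇒ M_new = 32.27 / 0.001041 = 31000 Gt C.
(Equivalently M_new = M × F_new/F_old = 39200 × 32.27/40.81.)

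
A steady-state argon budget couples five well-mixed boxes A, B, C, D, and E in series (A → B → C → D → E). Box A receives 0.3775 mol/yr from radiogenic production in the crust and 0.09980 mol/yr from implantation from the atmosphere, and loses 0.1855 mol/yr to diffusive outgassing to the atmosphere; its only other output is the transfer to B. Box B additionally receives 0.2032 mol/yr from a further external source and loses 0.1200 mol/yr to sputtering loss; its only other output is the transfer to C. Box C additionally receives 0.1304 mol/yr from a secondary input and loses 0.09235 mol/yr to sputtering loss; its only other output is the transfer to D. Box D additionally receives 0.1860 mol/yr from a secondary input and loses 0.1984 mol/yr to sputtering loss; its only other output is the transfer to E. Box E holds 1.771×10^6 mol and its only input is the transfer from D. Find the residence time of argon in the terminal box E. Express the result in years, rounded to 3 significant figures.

Box A: F(A→B) = (0.3775 + 0.09980) − 0.1855 = 0.29180 mol/yr.
Box B: F(B→C) = (0.29180 + 0.2032) − 0.1200 = 0.37500 mol/yr.
Box C: F(C→D) = (0.37500 + 0.1304) − 0.09235 = 0.41305 mol/yr.
Box D: F(D→E) = (0.41305 + 0.1860) − 0.1984 = 0.40065 mol/yr.
Box E throughput = its input = 0.40065 mol/yr; τ = 1.771×10^6 / 0.40065 = 4.420×10^6 yr.

4.42×10^6 yr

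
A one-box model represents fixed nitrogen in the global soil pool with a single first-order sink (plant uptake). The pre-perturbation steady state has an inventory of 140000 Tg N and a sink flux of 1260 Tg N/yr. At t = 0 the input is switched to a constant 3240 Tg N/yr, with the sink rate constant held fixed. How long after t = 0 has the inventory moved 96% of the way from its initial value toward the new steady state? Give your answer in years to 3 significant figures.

τ = M₀/F₀ = 140000/1260 = 111.1 yr.
The remaining gap fraction is e^(−t/τ); 96% covered ⇒ e^(−t/τ) = 0.0400.
t = −τ ln(0.0400) = 111.1 × 3.219 = 357.7 yr.

358 yr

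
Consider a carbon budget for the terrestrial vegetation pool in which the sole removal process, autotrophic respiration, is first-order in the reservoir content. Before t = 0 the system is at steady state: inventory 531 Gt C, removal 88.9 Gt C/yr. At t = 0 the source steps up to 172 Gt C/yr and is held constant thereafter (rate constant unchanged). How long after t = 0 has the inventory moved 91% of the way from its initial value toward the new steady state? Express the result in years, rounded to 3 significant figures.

14.4 yr

τ = M₀/F₀ = 531/88.9 = 5.973 yr.
The remaining gap fraction is e^(−t/τ); 91% covered ⇒ e^(−t/τ) = 0.0900.
t = −τ ln(0.0900) = 5.973 × 2.408 = 14.38 yr.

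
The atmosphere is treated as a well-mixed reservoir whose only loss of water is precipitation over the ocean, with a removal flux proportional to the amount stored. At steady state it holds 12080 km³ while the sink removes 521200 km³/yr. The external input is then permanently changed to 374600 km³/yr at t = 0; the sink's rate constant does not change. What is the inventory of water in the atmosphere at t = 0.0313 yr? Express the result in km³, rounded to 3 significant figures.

The sink rate constant is k = F₀/M₀ = 521200/12080 = 43.15 yr⁻¹.
Solving dM/dt = F₁ − kM with M(0) = M₀ gives M(t) = F₁/k + (M₀ − F₁/k)·e^(−kt).
F₁/k = 374600/43.15 = 8682.2 km³; kt = 43.15 × 0.0313 = 1.350, e^(−kt) = 0.2591.
M(0.0313) = 8682.2 + (12080 − 8682.2) × 0.2591 = 8682.2 + 880.4 = 9562.6 km³.

9560 km³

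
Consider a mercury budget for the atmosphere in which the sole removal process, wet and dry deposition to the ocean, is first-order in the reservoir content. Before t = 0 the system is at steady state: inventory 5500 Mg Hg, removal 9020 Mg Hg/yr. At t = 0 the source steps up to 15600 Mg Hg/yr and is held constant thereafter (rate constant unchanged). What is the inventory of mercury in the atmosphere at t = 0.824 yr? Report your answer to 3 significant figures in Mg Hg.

τ = M₀/F₀ = 5500/9020 = 0.6098 yr; rate constant k = 1/τ.
New steady state M_∞ = F₁/k = F₁·τ = 15600 × 0.6098 = 9512.2 Mg Hg.
M(t) = M_∞ + (M₀ − M_∞)·e^(−t/τ); t/τ = 0.824/0.6098 = 1.351, so e^(−t/τ) = 0.2589.
M(t) = 9512.2 − 4012 × 0.2589 = 8473.5 Mg Hg.

8470 Mg Hg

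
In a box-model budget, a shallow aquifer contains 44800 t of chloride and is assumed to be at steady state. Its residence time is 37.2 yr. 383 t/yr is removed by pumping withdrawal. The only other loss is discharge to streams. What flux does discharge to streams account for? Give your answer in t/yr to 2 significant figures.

820 t/yr

Total removal F = M/τ = 44800 / 37.2 = 1204 t/yr.
Discharge to streams = F − (383) = 1204 − 383.0 = 821.3 t/yr.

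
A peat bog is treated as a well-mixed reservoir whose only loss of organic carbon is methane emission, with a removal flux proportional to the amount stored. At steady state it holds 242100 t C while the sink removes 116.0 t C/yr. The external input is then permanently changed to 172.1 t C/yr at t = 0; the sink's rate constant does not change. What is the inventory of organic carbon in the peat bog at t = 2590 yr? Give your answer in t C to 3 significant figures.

Residence time τ = M₀/F₀ = 2087 yr. The eventual steady state is M_∞ = M₀·(F₁/F₀) = 242100 × 172.1/116.0 = 359180 t C.
The anomaly ΔM(t) = M(t) − M_∞ decays as ΔM₀·e^(−t/τ) with ΔM₀ = 242100 − 359180 = −117100 t C.
At t = 2590 yr, e^(−t/τ) = e^(−1.241) = 0.2891, so ΔM = −33850 t C and M = 359180 − 33850 = 325340 t C.

325000 t C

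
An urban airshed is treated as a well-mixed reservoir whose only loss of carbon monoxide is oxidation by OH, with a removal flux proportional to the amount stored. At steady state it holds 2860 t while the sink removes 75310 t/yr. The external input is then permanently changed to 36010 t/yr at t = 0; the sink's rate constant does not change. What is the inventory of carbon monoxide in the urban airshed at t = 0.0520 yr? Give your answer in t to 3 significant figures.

τ = M₀/F₀ = 2860/75310 = 0.03798 yr; rate constant k = 1/τ.
New steady state M_∞ = F₁/k = F₁·τ = 36010 × 0.03798 = 1367.5 t.
M(t) = M_∞ + (M₀ − M_∞)·e^(−t/τ); t/τ = 0.0520/0.03798 = 1.369, so e^(−t/τ) = 0.2543.
M(t) = 1367.5 + 1492 × 0.2543 = 1747.1 t.

1750 t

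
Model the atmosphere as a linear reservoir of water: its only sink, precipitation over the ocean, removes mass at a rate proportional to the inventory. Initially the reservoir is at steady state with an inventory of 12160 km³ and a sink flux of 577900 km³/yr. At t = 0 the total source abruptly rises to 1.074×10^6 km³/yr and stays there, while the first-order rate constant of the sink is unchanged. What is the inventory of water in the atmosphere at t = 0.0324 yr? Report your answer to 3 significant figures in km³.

Residence time τ = M₀/F₀ = 0.02104 yr. The eventual steady state is M_∞ = M₀·(F₁/F₀) = 12160 × 1.074×10^6/577900 = 22599 km³.
The anomaly ΔM(t) = M(t) − M_∞ decays as ΔM₀·e^(−t/τ) with ΔM₀ = 12160 − 22599 = −10440 km³.
At t = 0.0324 yr, e^(−t/τ) = e^(−1.540) = 0.2144, so ΔM = −2238 km³ and M = 22599 − 2238 = 20360 km³.

20400 km³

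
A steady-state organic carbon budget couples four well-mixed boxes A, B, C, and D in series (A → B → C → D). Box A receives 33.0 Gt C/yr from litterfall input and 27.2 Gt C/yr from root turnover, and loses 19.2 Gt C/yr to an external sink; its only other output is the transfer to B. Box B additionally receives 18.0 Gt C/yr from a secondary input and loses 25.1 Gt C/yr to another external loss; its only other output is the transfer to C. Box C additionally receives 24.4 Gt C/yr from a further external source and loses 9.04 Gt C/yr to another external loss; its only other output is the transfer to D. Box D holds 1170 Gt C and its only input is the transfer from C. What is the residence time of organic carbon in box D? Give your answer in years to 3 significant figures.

23.8 yr

Box A: F(A→B) = (33.0 + 27.2) − 19.2 = 41.000 Gt C/yr.
Box B: F(B→C) = (41.000 + 18.0) − 25.1 = 33.900 Gt C/yr.
Box C: F(C→D) = (33.900 + 24.4) − 9.04 = 49.260 Gt C/yr.
Box D throughput = its input = 49.260 Gt C/yr; τ = 1170 / 49.260 = 23.75 yr.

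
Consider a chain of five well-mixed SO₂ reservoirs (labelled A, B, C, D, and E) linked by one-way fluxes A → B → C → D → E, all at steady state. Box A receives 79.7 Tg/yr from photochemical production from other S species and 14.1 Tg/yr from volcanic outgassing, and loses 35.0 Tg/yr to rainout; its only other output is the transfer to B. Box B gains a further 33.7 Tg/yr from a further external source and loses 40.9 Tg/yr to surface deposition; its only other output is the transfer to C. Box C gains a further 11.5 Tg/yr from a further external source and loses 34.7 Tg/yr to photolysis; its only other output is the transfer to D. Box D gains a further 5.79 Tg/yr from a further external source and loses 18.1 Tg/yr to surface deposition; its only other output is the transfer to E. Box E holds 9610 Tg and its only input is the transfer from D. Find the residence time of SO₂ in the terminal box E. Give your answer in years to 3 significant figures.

597 yr

Box A: F(A→B) = (79.7 + 14.1) − 35.0 = 58.800 Tg/yr.
Box B: F(B→C) = (58.800 + 33.7) − 40.9 = 51.600 Tg/yr.
Box C: F(C→D) = (51.600 + 11.5) − 34.7 = 28.400 Tg/yr.
Box D: F(D→E) = (28.400 + 5.79) − 18.1 = 16.090 Tg/yr.
Box E throughput = its input = 16.090 Tg/yr; τ = 9610 / 16.090 = 597.3 yr.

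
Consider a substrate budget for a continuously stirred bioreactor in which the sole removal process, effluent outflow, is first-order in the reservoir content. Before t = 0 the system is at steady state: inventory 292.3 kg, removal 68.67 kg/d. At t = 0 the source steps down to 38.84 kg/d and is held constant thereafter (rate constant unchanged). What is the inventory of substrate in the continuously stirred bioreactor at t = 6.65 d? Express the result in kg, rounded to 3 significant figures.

τ = M₀/F₀ = 292.3/68.67 = 4.257 d; rate constant k = 1/τ.
New steady state M_∞ = F₁/k = F₁·τ = 38.84 × 4.257 = 165.33 kg.
M(t) = M_∞ + (M₀ − M_∞)·e^(−t/τ); t/τ = 6.65/4.257 = 1.562, so e^(−t/τ) = 0.2097.
M(t) = 165.33 + 127.0 × 0.2097 = 191.95 kg.

192 kg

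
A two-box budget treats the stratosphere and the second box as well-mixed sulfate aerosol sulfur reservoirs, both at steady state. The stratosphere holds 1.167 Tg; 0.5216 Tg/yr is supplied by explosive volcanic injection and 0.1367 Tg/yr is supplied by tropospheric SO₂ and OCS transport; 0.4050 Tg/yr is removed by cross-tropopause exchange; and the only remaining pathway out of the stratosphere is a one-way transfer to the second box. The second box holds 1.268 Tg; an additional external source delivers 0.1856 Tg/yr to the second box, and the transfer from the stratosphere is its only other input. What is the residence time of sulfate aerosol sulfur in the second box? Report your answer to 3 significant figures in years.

Balance the stratosphere: ΣF_in = 0.5216 + 0.1367 = 0.65830 Tg/yr.
Transfer to the second box = ΣF_in − (0.4050) = 0.25330 Tg/yr.
Total input to the second box = 0.25330 + 0.1856 = 0.43890 Tg/yr; at steady state this equals its total output.
τ = M / F = 1.268 / 0.43890 = 2.889 yr.

2.89 yr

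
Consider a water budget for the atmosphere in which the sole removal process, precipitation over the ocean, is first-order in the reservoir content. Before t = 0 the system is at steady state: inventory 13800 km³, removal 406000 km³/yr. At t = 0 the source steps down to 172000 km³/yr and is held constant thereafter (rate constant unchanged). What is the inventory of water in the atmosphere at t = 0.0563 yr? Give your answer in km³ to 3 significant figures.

τ = M₀/F₀ = 13800/406000 = 0.03399 yr; rate constant k = 1/τ.
New steady state M_∞ = F₁/k = F₁·τ = 172000 × 0.03399 = 5846.3 km³.
M(t) = M_∞ + (M₀ − M_∞)·e^(−t/τ); t/τ = 0.0563/0.03399 = 1.656, so e^(−t/τ) = 0.1908.
M(t) = 5846.3 + 7954 × 0.1908 = 7364.1 km³.

7360 km³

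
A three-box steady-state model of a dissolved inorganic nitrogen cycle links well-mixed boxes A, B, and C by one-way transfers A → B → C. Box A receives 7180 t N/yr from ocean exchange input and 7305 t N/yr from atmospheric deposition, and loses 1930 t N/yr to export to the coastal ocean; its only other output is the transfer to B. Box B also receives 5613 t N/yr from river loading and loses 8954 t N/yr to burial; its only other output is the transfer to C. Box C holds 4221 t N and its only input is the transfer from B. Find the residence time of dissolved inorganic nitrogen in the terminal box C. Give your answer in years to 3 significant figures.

Box A: F(A→B) = (7180 + 7305) − 1930 = 12555 t N/yr.
Box B: F(B→C) = (12555 + 5613) − 8954 = 9214.0 t N/yr.
Box C throughput = its input = 9214.0 t N/yr; τ = 4221 / 9214.0 = 0.4581 yr.

0.458 yr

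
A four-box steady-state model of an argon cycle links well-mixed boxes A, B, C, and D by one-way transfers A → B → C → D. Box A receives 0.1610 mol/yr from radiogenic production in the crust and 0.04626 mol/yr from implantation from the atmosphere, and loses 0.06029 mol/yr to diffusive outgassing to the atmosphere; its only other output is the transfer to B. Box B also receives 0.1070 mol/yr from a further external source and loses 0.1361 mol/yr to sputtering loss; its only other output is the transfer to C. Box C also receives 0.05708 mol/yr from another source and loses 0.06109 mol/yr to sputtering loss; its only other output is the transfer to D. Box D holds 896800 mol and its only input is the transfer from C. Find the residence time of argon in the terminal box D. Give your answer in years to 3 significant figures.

Box A: F(A→B) = (0.1610 + 0.04626) − 0.06029 = 0.14697 mol/yr.
Box B: F(B→C) = (0.14697 + 0.1070) − 0.1361 = 0.11787 mol/yr.
Box C: F(C→D) = (0.11787 + 0.05708) − 0.06109 = 0.11386 mol/yr.
Box D throughput = its input = 0.11386 mol/yr; τ = 896800 / 0.11386 = 7.876×10^6 yr.

7.88×10^6 yr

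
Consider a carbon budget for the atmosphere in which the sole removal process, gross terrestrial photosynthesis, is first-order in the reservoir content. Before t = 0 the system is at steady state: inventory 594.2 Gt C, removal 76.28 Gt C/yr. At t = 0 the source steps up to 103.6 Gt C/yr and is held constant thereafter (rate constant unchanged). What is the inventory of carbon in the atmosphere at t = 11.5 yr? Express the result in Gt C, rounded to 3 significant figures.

758 Gt C

Residence time τ = M₀/F₀ = 7.790 yr. The eventual steady state is M_∞ = M₀·(F₁/F₀) = 594.2 × 103.6/76.28 = 807.02 Gt C.
The anomaly ΔM(t) = M(t) − M_∞ decays as ΔM₀·e^(−t/τ) with ΔM₀ = 594.2 − 807.02 = −212.8 Gt C.
At t = 11.5 yr, e^(−t/τ) = e^(−1.476) = 0.2285, so ΔM = −48.62 Gt C and M = 807.02 − 48.62 = 758.39 Gt C.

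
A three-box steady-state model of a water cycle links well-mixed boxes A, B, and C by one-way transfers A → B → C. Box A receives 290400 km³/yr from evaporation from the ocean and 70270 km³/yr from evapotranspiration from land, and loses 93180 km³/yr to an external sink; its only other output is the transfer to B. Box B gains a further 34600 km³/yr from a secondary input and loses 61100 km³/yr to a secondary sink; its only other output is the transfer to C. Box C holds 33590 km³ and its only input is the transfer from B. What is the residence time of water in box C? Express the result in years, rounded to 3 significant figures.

Box A: F(A→B) = (290400 + 70270) − 93180 = 267490 km³/yr.
Box B: F(B→C) = (267490 + 34600) − 61100 = 240990 km³/yr.
Box C throughput = its input = 240990 km³/yr; τ = 33590 / 240990 = 0.1394 yr.

0.139 yr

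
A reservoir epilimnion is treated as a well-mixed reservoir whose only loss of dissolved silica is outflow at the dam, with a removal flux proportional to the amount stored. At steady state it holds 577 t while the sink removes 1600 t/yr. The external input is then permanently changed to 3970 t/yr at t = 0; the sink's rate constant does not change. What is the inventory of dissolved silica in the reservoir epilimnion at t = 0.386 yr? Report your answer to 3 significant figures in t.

τ = M₀/F₀ = 577/1600 = 0.3606 yr; rate constant k = 1/τ.
New steady state M_∞ = F₁/k = F₁·τ = 3970 × 0.3606 = 1431.7 t.
M(t) = M_∞ + (M₀ − M_∞)·e^(−t/τ); t/τ = 0.386/0.3606 = 1.070, so e^(−t/τ) = 0.3429.
M(t) = 1431.7 − 854.7 × 0.3429 = 1138.6 t.

1140 t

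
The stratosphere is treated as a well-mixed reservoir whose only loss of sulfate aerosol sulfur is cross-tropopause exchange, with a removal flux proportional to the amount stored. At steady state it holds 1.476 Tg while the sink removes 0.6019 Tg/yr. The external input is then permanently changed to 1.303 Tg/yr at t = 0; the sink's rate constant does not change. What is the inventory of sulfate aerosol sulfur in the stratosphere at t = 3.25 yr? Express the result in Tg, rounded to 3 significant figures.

The sink rate constant is k = F₀/M₀ = 0.6019/1.476 = 0.4078 yr⁻¹.
Solving dM/dt = F₁ − kM with M(0) = M₀ gives M(t) = F₁/k + (M₀ − F₁/k)·e^(−kt).
F₁/k = 1.303/0.4078 = 3.1953 Tg; kt = 0.4078 × 3.25 = 1.325, e^(−kt) = 0.2657.
M(3.25) = 3.1953 + (1.476 − 3.1953) × 0.2657 = 3.1953 − 0.4568 = 2.7384 Tg.

2.74 Tg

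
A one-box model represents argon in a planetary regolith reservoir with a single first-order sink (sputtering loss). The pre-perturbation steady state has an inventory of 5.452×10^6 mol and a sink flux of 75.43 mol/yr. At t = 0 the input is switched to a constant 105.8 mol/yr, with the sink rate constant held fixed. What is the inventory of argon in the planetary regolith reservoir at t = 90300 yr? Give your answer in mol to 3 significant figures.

7.02×10^6 mol

The sink rate constant is k = F₀/M₀ = 75.43/5.452×10^6 = 1.384×10^-5 yr⁻¹.
Solving dM/dt = F₁ − kM with M(0) = M₀ gives M(t) = F₁/k + (M₀ − F₁/k)·e^(−kt).
F₁/k = 105.8/1.384×10^-5 = 7.6471×10^6 mol; kt = 1.384×10^-5 × 90300 = 1.249, e^(−kt) = 0.2867.
M(90300) = 7.6471×10^6 + (5.452×10^6 − 7.6471×10^6) × 0.2867 = 7.6471×10^6 − 629300 = 7.0178×10^6 mol.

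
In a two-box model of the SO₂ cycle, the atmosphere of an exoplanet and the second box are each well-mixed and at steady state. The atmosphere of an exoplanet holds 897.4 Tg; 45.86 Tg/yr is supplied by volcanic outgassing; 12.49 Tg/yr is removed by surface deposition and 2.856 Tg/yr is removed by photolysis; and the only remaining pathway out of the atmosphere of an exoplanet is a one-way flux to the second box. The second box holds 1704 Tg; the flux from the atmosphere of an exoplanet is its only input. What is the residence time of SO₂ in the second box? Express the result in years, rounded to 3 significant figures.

55.8 yr

Balance the atmosphere of an exoplanet: ΣF_in = 45.860 Tg/yr.
Flux to the second box = ΣF_in − (12.49 + 2.856) = 30.514 Tg/yr.
At steady state the output of the second box equals its input, 30.514 Tg/yr.
τ = M / F = 1704 / 30.514 = 55.84 yr.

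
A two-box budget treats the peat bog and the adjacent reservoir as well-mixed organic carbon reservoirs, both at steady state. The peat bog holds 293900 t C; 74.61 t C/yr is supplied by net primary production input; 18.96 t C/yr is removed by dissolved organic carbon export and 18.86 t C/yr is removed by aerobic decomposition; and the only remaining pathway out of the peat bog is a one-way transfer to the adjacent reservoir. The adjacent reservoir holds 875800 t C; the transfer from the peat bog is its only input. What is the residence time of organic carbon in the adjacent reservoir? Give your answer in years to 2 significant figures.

Balance the peat bog: ΣF_in = 74.610 t C/yr.
Transfer to the adjacent reservoir = ΣF_in − (18.96 + 18.86) = 36.790 t C/yr.
At steady state the output of the adjacent reservoir equals its input, 36.790 t C/yr.
τ = M / F = 875800 / 36.790 = 23810 yr.

24000 yr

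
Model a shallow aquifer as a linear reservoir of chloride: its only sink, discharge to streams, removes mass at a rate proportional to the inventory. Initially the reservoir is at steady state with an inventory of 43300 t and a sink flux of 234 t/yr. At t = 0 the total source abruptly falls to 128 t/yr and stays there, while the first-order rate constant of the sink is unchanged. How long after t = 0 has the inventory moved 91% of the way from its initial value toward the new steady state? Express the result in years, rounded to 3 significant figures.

τ = M₀/F₀ = 43300/234 = 185.0 yr.
The remaining gap fraction is e^(−t/τ); 91% covered ⇒ e^(−t/τ) = 0.0900.
t = −τ ln(0.0900) = 185.0 × 2.408 = 445.6 yr.

446 yr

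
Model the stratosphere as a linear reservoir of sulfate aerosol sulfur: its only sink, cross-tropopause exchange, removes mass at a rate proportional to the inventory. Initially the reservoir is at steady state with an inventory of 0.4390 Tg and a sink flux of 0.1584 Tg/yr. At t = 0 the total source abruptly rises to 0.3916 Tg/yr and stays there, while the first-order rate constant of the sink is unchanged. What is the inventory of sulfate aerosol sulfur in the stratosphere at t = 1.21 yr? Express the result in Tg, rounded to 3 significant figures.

The sink rate constant is k = F₀/M₀ = 0.1584/0.4390 = 0.3608 yr⁻¹.
Solving dM/dt = F₁ − kM with M(0) = M₀ gives M(t) = F₁/k + (M₀ − F₁/k)·e^(−kt).
F₁/k = 0.3916/0.3608 = 1.0853 Tg; kt = 0.3608 × 1.21 = 0.4366, e^(−kt) = 0.6462.
M(1.21) = 1.0853 + (0.4390 − 1.0853) × 0.6462 = 1.0853 − 0.4177 = 0.66764 Tg.

0.668 Tg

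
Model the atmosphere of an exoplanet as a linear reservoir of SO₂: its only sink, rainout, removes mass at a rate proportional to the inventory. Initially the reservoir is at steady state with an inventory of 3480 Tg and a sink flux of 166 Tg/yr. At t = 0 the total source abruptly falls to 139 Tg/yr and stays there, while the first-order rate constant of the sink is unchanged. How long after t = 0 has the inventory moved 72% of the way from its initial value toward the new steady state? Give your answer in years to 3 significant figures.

τ = M₀/F₀ = 3480/166 = 20.96 yr.
The remaining gap fraction is e^(−t/τ); 72% covered ⇒ e^(−t/τ) = 0.280.
t = −τ ln(0.280) = 20.96 × 1.273 = 26.69 yr.

26.7 yr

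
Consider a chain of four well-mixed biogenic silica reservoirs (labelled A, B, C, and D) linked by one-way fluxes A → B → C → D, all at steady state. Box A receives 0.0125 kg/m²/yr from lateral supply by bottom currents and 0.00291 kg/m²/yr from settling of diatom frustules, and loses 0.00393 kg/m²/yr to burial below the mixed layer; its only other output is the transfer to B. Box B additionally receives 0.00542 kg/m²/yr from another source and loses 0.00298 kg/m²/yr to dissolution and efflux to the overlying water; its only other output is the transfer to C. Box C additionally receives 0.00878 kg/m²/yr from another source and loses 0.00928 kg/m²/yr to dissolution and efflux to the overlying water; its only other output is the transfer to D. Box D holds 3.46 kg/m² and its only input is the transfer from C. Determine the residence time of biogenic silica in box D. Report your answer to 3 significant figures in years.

258 yr

Box A: F(A→B) = (0.0125 + 0.00291) − 0.00393 = 0.011480 kg/m²/yr.
Box B: F(B→C) = (0.011480 + 0.00542) − 0.00298 = 0.013920 kg/m²/yr.
Box C: F(C→D) = (0.013920 + 0.00878) − 0.00928 = 0.013420 kg/m²/yr.
Box D throughput = its input = 0.013420 kg/m²/yr; τ = 3.46 / 0.013420 = 257.8 yr.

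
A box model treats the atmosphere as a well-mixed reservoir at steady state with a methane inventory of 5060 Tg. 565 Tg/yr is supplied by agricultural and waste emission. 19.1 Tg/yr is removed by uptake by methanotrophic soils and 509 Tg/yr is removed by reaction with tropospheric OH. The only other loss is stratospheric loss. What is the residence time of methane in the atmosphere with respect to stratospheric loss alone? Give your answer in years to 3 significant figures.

At steady state ΣF_in = ΣF_out.
ΣF_in = 565.00 Tg/yr.
Stratospheric loss flux = ΣF_in − (19.1 + 509) = 565.00 − 528.1 = 36.90 Tg/yr.
τ = M / F = 5060 / 36.90 = 137.1 yr.

137 yr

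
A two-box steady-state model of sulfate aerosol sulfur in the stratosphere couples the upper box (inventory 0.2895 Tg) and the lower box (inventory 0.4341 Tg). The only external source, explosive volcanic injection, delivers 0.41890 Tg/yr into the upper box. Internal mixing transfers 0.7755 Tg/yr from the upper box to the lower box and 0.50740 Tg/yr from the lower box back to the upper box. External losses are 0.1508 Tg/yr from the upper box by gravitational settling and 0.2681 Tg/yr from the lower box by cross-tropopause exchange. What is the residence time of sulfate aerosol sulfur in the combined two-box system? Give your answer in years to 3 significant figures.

Residence time in the combined system uses the total inventory and the total *external* removal — internal exchanges between the two boxes cancel.
M_total = 0.2895 + 0.4341 = 0.72360 Tg.
ΣF_external_out = 0.1508 + 0.2681 = 0.41890 Tg/yr.
τ = M_total / ΣF_ext = 0.72360 / 0.41890 = 1.727 yr.

1.73 yr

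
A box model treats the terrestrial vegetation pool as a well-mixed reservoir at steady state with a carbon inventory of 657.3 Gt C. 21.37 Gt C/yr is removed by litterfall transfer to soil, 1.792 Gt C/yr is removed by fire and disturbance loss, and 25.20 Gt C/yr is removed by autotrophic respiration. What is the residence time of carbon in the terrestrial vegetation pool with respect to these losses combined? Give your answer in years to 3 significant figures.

13.6 yr

Total removal = 21.37 + 1.792 + 25.20 = 48.362 Gt C/yr.
τ = M / ΣF_out = 657.3 / 48.362 = 13.59 yr.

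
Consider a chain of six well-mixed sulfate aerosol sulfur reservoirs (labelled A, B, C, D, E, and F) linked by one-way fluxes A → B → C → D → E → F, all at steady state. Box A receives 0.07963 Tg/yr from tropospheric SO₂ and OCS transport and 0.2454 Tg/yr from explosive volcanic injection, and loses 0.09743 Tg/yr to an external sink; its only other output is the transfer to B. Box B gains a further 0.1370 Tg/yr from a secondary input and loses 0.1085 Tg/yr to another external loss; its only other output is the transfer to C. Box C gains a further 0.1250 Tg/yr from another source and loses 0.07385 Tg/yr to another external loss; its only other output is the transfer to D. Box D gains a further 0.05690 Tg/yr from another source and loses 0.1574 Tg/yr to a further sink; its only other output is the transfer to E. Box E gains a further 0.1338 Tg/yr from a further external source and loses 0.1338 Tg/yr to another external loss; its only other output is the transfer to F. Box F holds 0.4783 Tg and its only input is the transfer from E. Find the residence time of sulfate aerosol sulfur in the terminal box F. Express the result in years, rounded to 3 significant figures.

Box A: F(A→B) = (0.07963 + 0.2454) − 0.09743 = 0.22760 Tg/yr.
Box B: F(B→C) = (0.22760 + 0.1370) − 0.1085 = 0.25610 Tg/yr.
Box C: F(C→D) = (0.25610 + 0.1250) − 0.07385 = 0.30725 Tg/yr.
Box D: F(D→E) = (0.30725 + 0.05690) − 0.1574 = 0.20675 Tg/yr.
Box E: F(E→F) = (0.20675 + 0.1338) − 0.1338 = 0.20675 Tg/yr.
Box F throughput = its input = 0.20675 Tg/yr; τ = 0.4783 / 0.20675 = 2.313 yr.

2.31 yr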